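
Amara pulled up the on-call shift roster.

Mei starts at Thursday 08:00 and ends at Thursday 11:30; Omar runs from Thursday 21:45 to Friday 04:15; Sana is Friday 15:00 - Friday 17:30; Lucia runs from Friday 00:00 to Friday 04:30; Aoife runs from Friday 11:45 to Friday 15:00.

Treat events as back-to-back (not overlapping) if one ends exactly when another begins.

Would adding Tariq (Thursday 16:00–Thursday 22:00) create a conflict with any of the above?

Mei: ends Thursday 11:30 at or before Tariq starts Thursday 16:00 → clear.
Omar: starts Thursday 21:45 before Tariq ends Thursday 22:00, and ends Friday 04:15 after Tariq starts Thursday 16:00 → overlap.
Lucia: starts Friday 00:00 at or after Tariq ends Thursday 22:00 → clear.
Aoife: starts Friday 11:45 at or after Tariq ends Thursday 22:00 → clear.
Sana: starts Friday 15:00 at or after Tariq ends Thursday 22:00 → clear.
Tariq overlaps Omar.

Yes — it overlaps Omar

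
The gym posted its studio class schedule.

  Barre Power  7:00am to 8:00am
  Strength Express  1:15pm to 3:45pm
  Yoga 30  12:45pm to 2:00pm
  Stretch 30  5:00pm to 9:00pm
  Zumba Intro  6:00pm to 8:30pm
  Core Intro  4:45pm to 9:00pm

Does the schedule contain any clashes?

Check each pair: they overlap iff neither finishes before the other starts.
Sorted by start: Barre Power, Yoga 30, Strength Express, Core Intro, Stretch 30, Zumba Intro.
Yoga 30 starts after Barre Power ends — done with Barre Power.
Strength Express starts before Yoga 30 ends → Yoga 30 and Strength Express overlap.
That's a conflict, so the schedule is not conflict-free.

Yes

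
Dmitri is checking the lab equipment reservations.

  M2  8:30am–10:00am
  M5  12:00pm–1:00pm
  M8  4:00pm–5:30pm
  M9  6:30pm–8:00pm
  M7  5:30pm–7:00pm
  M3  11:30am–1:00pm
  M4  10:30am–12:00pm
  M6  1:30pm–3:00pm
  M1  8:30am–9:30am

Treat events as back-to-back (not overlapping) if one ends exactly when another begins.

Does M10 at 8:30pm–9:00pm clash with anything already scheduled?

M1: ends 9:30am at or before M10 starts 8:30pm → clear.
M2: ends 10:00am at or before M10 starts 8:30pm → clear.
M4: ends 12:00pm at or before M10 starts 8:30pm → clear.
M3: ends 1:00pm at or before M10 starts 8:30pm → clear.
M5: ends 1:00pm at or before M10 starts 8:30pm → clear.
M6: ends 3:00pm at or before M10 starts 8:30pm → clear.
M8: ends 5:30pm at or before M10 starts 8:30pm → clear.
M7: ends 7:00pm at or before M10 starts 8:30pm → clear.
M9: ends 8:00pm at or before M10 starts 8:30pm → clear.

No — it doesn't clash with anything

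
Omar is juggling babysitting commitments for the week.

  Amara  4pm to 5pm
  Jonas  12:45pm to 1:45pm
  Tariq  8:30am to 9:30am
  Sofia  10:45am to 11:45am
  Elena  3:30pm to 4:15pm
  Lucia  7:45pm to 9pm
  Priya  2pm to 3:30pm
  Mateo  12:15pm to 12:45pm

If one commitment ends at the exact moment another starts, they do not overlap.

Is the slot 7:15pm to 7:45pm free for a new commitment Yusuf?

Yes — the slot is free

Tariq: ends 9:30am at or before Yusuf starts 7:15pm → clear.
Sofia: ends 11:45am at or before Yusuf starts 7:15pm → clear.
Mateo: ends 12:45pm at or before Yusuf starts 7:15pm → clear.
Jonas: ends 1:45pm at or before Yusuf starts 7:15pm → clear.
Priya: ends 3:30pm at or before Yusuf starts 7:15pm → clear.
Elena: ends 4:15pm at or before Yusuf starts 7:15pm → clear.
Amara: ends 5pm at or before Yusuf starts 7:15pm → clear.
Lucia: starts 7:45pm at or after Yusuf ends 7:45pm → clear.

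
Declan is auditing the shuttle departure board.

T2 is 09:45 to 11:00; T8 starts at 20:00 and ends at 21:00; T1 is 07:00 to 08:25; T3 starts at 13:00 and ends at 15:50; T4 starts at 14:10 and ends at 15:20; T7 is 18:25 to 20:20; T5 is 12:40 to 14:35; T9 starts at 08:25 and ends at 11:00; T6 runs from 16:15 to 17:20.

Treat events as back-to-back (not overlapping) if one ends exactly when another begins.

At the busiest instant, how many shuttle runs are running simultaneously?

Sweep the timeline, counting +1 at each start and −1 at each end (ends before starts at a tie):
07:00 start T1 → 1
08:25 end T1 → 0
08:25 start T9 → 1
09:45 start T2 → 2
11:00 end T2 → 1
11:00 end T9 → 0
12:40 start T5 → 1
13:00 start T3 → 2
14:10 start T4 → 3
14:35 end T5 → 2
15:20 end T4 → 1
15:50 end T3 → 0
16:15 start T6 → 1
17:20 end T6 → 0
18:25 start T7 → 1
20:00 start T8 → 2
20:20 end T7 → 1
21:00 end T8 → 0
Peak is 3, at 14:10 (T3, T4, T5).

3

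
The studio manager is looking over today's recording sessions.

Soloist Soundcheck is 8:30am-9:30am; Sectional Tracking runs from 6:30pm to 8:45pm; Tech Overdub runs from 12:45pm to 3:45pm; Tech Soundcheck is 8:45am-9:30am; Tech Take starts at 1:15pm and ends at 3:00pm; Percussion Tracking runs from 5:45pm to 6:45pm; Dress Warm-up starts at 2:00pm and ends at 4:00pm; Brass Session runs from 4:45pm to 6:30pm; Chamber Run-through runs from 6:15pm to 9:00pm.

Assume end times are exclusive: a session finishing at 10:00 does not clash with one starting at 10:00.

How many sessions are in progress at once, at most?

3

Sort all start/end points and keep a running count:
8:30am start Soloist Soundcheck → 1
8:45am start Tech Soundcheck → 2
9:30am end Soloist Soundcheck → 1
9:30am end Tech Soundcheck → 0
12:45pm start Tech Overdub → 1
1:15pm start Tech Take → 2
2:00pm start Dress Warm-up → 3
3:00pm end Tech Take → 2
3:45pm end Tech Overdub → 1
4:00pm end Dress Warm-up → 0
4:45pm start Brass Session → 1
5:45pm start Percussion Tracking → 2
6:15pm start Chamber Run-through → 3
6:30pm end Brass Session → 2
6:30pm start Sectional Tracking → 3
6:45pm end Percussion Tracking → 2
8:45pm end Sectional Tracking → 1
9:00pm end Chamber Run-through → 0
Peak is 3, at 2:00pm (Dress Warm-up, Tech Overdub, Tech Take).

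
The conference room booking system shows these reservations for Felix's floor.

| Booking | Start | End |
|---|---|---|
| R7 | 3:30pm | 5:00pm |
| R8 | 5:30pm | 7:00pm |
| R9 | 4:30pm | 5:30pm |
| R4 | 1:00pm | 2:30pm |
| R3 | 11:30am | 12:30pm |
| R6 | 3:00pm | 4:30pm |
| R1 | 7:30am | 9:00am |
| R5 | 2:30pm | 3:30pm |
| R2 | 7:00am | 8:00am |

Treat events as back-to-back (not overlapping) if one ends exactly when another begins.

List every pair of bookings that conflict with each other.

R1 & R2, R5 & R6, R6 & R7, R7 & R9

Two intervals overlap when each starts before the other ends.
Sorted by start: R2, R1, R3, R4, R5, R6, R7, R9, R8.
R1 starts before R2 ends → R2 and R1 overlap.
R3 starts after R2 ends; R2 is clear from here.
R3 starts after R1 ends; R1 is clear from here.
R4 starts after R3 ends; R3 is clear from here.
R5 starts exactly when R4 ends (back-to-back, no overlap); R4 is clear from here.
R6 starts before R5 ends → R5 and R6 overlap.
R7 starts exactly when R5 ends (back-to-back, no overlap); R5 is clear from here.
R7 starts before R6 ends → R6 and R7 overlap.
R9 starts exactly when R6 ends (back-to-back, no overlap); R6 is clear from here.
R9 starts before R7 ends → R7 and R9 overlap.
R8 starts after R7 ends.
R8 starts exactly when R9 ends (back-to-back, no overlap).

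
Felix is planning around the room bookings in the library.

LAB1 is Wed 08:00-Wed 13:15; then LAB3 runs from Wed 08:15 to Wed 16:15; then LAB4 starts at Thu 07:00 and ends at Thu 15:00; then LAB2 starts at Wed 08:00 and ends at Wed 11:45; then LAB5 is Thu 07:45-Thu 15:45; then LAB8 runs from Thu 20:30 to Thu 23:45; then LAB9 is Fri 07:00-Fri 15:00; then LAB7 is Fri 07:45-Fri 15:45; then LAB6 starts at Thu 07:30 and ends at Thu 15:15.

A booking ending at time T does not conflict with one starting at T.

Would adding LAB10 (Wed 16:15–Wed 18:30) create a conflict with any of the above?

LAB1: ends Wed 13:15 at or before LAB10 starts Wed 16:15 → clear.
LAB2: ends Wed 11:45 at or before LAB10 starts Wed 16:15 → clear.
LAB3: ends Wed 16:15 at or before LAB10 starts Wed 16:15 → clear.
LAB4: starts Thu 07:00 at or after LAB10 ends Wed 18:30 → clear.
LAB6: starts Thu 07:30 at or after LAB10 ends Wed 18:30 → clear.
LAB5: starts Thu 07:45 at or after LAB10 ends Wed 18:30 → clear.
LAB8: starts Thu 20:30 at or after LAB10 ends Wed 18:30 → clear.
LAB9: starts Fri 07:00 at or after LAB10 ends Wed 18:30 → clear.
LAB7: starts Fri 07:45 at or after LAB10 ends Wed 18:30 → clear.

No — it doesn't clash with anything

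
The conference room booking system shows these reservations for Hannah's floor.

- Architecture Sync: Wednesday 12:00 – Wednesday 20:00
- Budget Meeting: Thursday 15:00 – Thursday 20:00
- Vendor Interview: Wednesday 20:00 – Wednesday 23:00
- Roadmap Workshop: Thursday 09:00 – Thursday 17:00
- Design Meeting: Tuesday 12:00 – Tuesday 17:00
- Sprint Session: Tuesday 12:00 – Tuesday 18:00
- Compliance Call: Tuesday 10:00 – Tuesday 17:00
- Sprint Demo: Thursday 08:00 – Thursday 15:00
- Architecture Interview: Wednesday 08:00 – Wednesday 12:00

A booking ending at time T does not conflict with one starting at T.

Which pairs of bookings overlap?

Sorted by start: Compliance Call, Design Meeting, Sprint Session, Architecture Interview, Architecture Sync, Vendor Interview, Sprint Demo, Roadmap Workshop, Budget Meeting.
Design Meeting starts before Compliance Call ends → Compliance Call and Design Meeting overlap.
Sprint Session starts before Compliance Call ends → Compliance Call and Sprint Session overlap.
Architecture Interview starts after Compliance Call ends, so Compliance Call has no further overlaps.
Sprint Session starts before Design Meeting ends → Design Meeting and Sprint Session overlap.
Architecture Interview starts after Design Meeting ends, so Design Meeting has no further overlaps.
Architecture Interview starts after Sprint Session ends, so Sprint Session has no further overlaps.
Architecture Sync starts exactly when Architecture Interview ends (back-to-back, no overlap), so Architecture Interview has no further overlaps.
Vendor Interview starts exactly when Architecture Sync ends (back-to-back, no overlap), so Architecture Sync has no further overlaps.
Sprint Demo starts after Vendor Interview ends, so Vendor Interview has no further overlaps.
Roadmap Workshop starts before Sprint Demo ends → Sprint Demo and Roadmap Workshop overlap.
Budget Meeting starts exactly when Sprint Demo ends (back-to-back, no overlap).
Budget Meeting starts before Roadmap Workshop ends → Roadmap Workshop and Budget Meeting overlap.

Budget Meeting & Roadmap Workshop, Compliance Call & Design Meeting, Compliance Call & Sprint Session, Design Meeting & Sprint Session, Roadmap Workshop & Sprint Demo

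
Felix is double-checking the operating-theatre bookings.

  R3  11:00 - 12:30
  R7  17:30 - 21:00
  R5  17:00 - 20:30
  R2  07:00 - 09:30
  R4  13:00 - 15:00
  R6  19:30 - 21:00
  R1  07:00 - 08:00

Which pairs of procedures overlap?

R1 & R2, R5 & R6, R5 & R7, R6 & R7

Sorted by start: R1, R2, R3, R4, R5, R7, R6.
R2 starts before R1 ends → R1 and R2 overlap.
R3 starts after R1 ends, so nothing later overlaps R1 either.
R3 starts after R2 ends, so nothing later overlaps R2 either.
R4 starts after R3 ends, so nothing later overlaps R3 either.
R5 starts after R4 ends, so nothing later overlaps R4 either.
R7 starts before R5 ends → R5 and R7 overlap.
R6 starts before R5 ends → R5 and R6 overlap.
R6 starts before R7 ends → R7 and R6 overlap.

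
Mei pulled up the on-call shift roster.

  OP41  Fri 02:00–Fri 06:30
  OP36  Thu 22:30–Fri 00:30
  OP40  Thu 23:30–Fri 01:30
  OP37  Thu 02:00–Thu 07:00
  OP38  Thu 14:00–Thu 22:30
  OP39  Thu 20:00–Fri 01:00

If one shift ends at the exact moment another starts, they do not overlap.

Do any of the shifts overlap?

Sorted by start: OP37, OP38, OP39, OP36, OP40, OP41.
OP38 starts after OP37 ends; OP37 is clear from here.
OP39 starts before OP38 ends → OP38 and OP39 overlap.
That's a conflict, so the schedule is not conflict-free.

Yes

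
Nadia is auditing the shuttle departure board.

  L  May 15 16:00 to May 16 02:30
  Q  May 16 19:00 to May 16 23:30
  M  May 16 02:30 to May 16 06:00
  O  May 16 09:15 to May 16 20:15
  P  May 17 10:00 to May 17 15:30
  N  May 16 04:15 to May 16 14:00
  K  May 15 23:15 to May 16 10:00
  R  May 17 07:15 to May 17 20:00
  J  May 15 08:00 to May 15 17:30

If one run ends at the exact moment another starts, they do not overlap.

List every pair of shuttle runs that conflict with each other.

J & L, K & L, K & M, K & N, K & O, M & N, N & O, O & Q, P & R

Two intervals overlap when each starts before the other ends.
Sorted by start: J, L, K, M, N, O, Q, R, P.
L starts before J ends → J and L overlap.
K starts after J ends, so nothing later overlaps J either.
K starts before L ends → L and K overlap.
M starts exactly when L ends (back-to-back, no overlap), so nothing later overlaps L either.
M starts before K ends → K and M overlap.
N starts before K ends → K and N overlap.
O starts before K ends → K and O overlap.
Q starts after K ends, so nothing later overlaps K either.
N starts before M ends → M and N overlap.
O starts after M ends, so nothing later overlaps M either.
O starts before N ends → N and O overlap.
Q starts after N ends, so nothing later overlaps N either.
Q starts before O ends → O and Q overlap.
R starts after O ends, so nothing later overlaps O either.
R starts after Q ends, so nothing later overlaps Q either.
P starts before R ends → R and P overlap.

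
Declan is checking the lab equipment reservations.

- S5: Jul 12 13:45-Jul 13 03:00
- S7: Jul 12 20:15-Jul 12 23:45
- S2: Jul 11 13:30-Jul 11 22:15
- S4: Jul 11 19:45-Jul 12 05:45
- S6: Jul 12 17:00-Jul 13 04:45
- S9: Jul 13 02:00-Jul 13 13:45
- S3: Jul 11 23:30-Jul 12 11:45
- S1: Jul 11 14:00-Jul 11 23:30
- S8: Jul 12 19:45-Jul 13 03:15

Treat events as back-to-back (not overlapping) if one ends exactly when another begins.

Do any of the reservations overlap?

Yes

Sorted by start: S2, S1, S4, S3, S5, S6, S8, S7, S9.
S1 starts before S2 ends → S2 and S1 overlap.
That's a conflict, so the schedule is not conflict-free.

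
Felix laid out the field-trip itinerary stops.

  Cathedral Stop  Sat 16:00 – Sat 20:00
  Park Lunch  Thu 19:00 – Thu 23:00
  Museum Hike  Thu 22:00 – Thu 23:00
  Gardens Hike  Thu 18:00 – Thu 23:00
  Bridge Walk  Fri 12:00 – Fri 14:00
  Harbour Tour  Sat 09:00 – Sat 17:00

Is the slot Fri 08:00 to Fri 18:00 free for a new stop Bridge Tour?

No — it overlaps Bridge Walk

Gardens Hike: ends Thu 23:00 at or before Bridge Tour starts Fri 08:00 → clear.
Park Lunch: ends Thu 23:00 at or before Bridge Tour starts Fri 08:00 → clear.
Museum Hike: ends Thu 23:00 at or before Bridge Tour starts Fri 08:00 → clear.
Bridge Walk: starts Fri 12:00 before Bridge Tour ends Fri 18:00, and ends Fri 14:00 after Bridge Tour starts Fri 08:00 → overlap.
Harbour Tour: starts Sat 09:00 at or after Bridge Tour ends Fri 18:00 → clear.
Cathedral Stop: starts Sat 16:00 at or after Bridge Tour ends Fri 18:00 → clear.
Bridge Tour overlaps Bridge Walk.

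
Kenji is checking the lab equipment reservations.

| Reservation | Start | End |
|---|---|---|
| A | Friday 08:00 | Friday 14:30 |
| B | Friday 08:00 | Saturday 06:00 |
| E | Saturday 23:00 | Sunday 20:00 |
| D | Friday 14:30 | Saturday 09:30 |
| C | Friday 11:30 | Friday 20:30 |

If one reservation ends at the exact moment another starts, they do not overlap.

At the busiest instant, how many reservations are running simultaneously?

Sort all start/end points and keep a running count:
Friday 08:00 start A → 1
Friday 08:00 start B → 2
Friday 11:30 start C → 3
Friday 14:30 end A → 2
Friday 14:30 start D → 3
Friday 20:30 end C → 2
Saturday 06:00 end B → 1
Saturday 09:30 end D → 0
Saturday 23:00 start E → 1
Sunday 20:00 end E → 0
Peak is 3, at Friday 11:30 (A, B, C).

3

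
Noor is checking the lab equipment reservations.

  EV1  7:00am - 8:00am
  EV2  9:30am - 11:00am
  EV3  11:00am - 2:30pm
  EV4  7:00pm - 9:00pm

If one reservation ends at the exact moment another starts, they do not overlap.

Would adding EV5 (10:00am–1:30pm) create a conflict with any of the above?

EV1: ends 8:00am at or before EV5 starts 10:00am → clear.
EV2: starts 9:30am before EV5 ends 1:30pm, and ends 11:00am after EV5 starts 10:00am → overlap.
EV3: starts 11:00am before EV5 ends 1:30pm, and ends 2:30pm after EV5 starts 10:00am → overlap.
EV4: starts 7:00pm at or after EV5 ends 1:30pm → clear.
EV5 overlaps EV2, EV3.

Yes — it overlaps EV2, EV3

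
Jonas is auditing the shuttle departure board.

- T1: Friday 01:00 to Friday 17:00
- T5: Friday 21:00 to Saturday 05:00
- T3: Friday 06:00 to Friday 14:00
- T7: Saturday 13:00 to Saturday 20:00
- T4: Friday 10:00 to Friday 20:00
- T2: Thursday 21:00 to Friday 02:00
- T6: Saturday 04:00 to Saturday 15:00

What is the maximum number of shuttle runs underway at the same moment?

Walk through starts and ends in time order (an end at T is processed before a start at T):
Thursday 21:00 start T2 → 1
Friday 01:00 start T1 → 2
Friday 02:00 end T2 → 1
Friday 06:00 start T3 → 2
Friday 10:00 start T4 → 3
Friday 14:00 end T3 → 2
Friday 17:00 end T1 → 1
Friday 20:00 end T4 → 0
Friday 21:00 start T5 → 1
Saturday 04:00 start T6 → 2
Saturday 05:00 end T5 → 1
Saturday 13:00 start T7 → 2
Saturday 15:00 end T6 → 1
Saturday 20:00 end T7 → 0
Peak is 3, at Friday 10:00 (T1, T3, T4).

3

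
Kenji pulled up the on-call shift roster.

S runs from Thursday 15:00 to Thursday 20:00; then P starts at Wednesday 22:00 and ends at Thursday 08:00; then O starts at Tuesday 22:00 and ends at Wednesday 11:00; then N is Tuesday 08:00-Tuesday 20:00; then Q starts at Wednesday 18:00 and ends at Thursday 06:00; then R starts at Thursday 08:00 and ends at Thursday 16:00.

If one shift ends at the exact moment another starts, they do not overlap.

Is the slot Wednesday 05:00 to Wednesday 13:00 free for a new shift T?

No — it overlaps O

N: ends Tuesday 20:00 at or before T starts Wednesday 05:00 → clear.
O: starts Tuesday 22:00 before T ends Wednesday 13:00, and ends Wednesday 11:00 after T starts Wednesday 05:00 → overlap.
Q: starts Wednesday 18:00 at or after T ends Wednesday 13:00 → clear.
P: starts Wednesday 22:00 at or after T ends Wednesday 13:00 → clear.
R: starts Thursday 08:00 at or after T ends Wednesday 13:00 → clear.
S: starts Thursday 15:00 at or after T ends Wednesday 13:00 → clear.
T overlaps O.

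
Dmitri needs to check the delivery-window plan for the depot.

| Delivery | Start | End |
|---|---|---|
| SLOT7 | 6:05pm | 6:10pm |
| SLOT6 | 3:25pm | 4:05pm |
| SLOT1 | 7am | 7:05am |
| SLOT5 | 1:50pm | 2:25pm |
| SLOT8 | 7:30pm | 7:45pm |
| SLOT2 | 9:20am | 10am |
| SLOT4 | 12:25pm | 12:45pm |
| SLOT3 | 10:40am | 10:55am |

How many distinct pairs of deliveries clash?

Sorted by start: SLOT1, SLOT2, SLOT3, SLOT4, SLOT5, SLOT6, SLOT7, SLOT8.
SLOT2 starts after SLOT1 ends, so SLOT1 has no further overlaps.
SLOT3 starts after SLOT2 ends, so SLOT2 has no further overlaps.
SLOT4 starts after SLOT3 ends, so SLOT3 has no further overlaps.
SLOT5 starts after SLOT4 ends, so SLOT4 has no further overlaps.
SLOT6 starts after SLOT5 ends, so SLOT5 has no further overlaps.
SLOT7 starts after SLOT6 ends, so SLOT6 has no further overlaps.
SLOT8 starts after SLOT7 ends.
No pair overlaps.

0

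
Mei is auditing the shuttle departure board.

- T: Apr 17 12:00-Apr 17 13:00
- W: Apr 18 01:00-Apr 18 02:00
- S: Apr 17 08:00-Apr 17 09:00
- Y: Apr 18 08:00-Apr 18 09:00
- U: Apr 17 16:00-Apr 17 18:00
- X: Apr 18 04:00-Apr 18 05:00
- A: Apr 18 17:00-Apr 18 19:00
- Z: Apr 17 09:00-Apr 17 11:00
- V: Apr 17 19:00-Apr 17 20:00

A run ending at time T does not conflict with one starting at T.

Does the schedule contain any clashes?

No

Sorted by start: S, Z, T, U, V, W, X, Y, A.
Z starts exactly when S ends (back-to-back, no overlap); S is clear from here.
T starts after Z ends; Z is clear from here.
U starts after T ends; T is clear from here.
V starts after U ends; U is clear from here.
W starts after V ends; V is clear from here.
X starts after W ends; W is clear from here.
Y starts after X ends; X is clear from here.
A starts after Y ends.
Every pair is clear; the schedule has no overlaps.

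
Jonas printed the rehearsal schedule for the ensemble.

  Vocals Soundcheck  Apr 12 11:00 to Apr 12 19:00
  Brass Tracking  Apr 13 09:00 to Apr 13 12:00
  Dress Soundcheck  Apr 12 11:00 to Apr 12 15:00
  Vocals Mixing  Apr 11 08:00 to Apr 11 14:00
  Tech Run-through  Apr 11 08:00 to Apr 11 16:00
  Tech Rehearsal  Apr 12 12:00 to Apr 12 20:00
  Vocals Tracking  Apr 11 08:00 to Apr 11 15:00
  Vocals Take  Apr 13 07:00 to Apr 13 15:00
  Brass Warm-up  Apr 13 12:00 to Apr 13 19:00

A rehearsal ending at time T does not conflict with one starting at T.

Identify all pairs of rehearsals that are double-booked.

Two intervals overlap when each starts before the other ends.
Sorted by start: Tech Run-through, Vocals Tracking, Vocals Mixing, Dress Soundcheck, Vocals Soundcheck, Tech Rehearsal, Vocals Take, Brass Tracking, Brass Warm-up.
Vocals Tracking starts before Tech Run-through ends → Tech Run-through and Vocals Tracking overlap.
Vocals Mixing starts before Tech Run-through ends → Tech Run-through and Vocals Mixing overlap.
Dress Soundcheck starts after Tech Run-through ends; Tech Run-through is clear from here.
Vocals Mixing starts before Vocals Tracking ends → Vocals Tracking and Vocals Mixing overlap.
Dress Soundcheck starts after Vocals Tracking ends; Vocals Tracking is clear from here.
Dress Soundcheck starts after Vocals Mixing ends; Vocals Mixing is clear from here.
Vocals Soundcheck starts before Dress Soundcheck ends → Dress Soundcheck and Vocals Soundcheck overlap.
Tech Rehearsal starts before Dress Soundcheck ends → Dress Soundcheck and Tech Rehearsal overlap.
Vocals Take starts after Dress Soundcheck ends; Dress Soundcheck is clear from here.
Tech Rehearsal starts before Vocals Soundcheck ends → Vocals Soundcheck and Tech Rehearsal overlap.
Vocals Take starts after Vocals Soundcheck ends; Vocals Soundcheck is clear from here.
Vocals Take starts after Tech Rehearsal ends; Tech Rehearsal is clear from here.
Brass Tracking starts before Vocals Take ends → Vocals Take and Brass Tracking overlap.
Brass Warm-up starts before Vocals Take ends → Vocals Take and Brass Warm-up overlap.
Brass Warm-up starts exactly when Brass Tracking ends (back-to-back, no overlap).

Brass Tracking & Vocals Take, Brass Warm-up & Vocals Take, Dress Soundcheck & Tech Rehearsal, Dress Soundcheck & Vocals Soundcheck, Tech Rehearsal & Vocals Soundcheck, Tech Run-through & Vocals Mixing, Tech Run-through & Vocals Tracking, Vocals Mixing & Vocals Tracking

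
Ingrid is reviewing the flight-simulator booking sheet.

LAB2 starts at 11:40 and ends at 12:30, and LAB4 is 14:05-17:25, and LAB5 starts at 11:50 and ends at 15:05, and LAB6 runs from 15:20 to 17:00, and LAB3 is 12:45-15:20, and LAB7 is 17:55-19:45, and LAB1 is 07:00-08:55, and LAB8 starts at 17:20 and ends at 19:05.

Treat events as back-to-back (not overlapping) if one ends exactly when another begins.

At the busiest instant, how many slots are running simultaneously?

3

Walk through starts and ends in time order (an end at T is processed before a start at T):
07:00 start LAB1 → 1
08:55 end LAB1 → 0
11:40 start LAB2 → 1
11:50 start LAB5 → 2
12:30 end LAB2 → 1
12:45 start LAB3 → 2
14:05 start LAB4 → 3
15:05 end LAB5 → 2
15:20 end LAB3 → 1
15:20 start LAB6 → 2
17:00 end LAB6 → 1
17:20 start LAB8 → 2
17:25 end LAB4 → 1
17:55 start LAB7 → 2
19:05 end LAB8 → 1
19:45 end LAB7 → 0
Peak is 3, at 14:05 (LAB3, LAB4, LAB5).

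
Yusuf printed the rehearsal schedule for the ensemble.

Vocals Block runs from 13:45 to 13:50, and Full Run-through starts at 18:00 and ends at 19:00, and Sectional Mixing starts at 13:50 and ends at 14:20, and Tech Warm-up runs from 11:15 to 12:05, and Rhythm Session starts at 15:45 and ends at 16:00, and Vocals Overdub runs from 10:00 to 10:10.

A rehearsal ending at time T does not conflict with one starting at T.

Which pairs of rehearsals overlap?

none

Two intervals overlap when each starts before the other ends.
Sorted by start: Vocals Overdub, Tech Warm-up, Vocals Block, Sectional Mixing, Rhythm Session, Full Run-through.
Tech Warm-up starts after Vocals Overdub ends, so nothing later overlaps Vocals Overdub either.
Vocals Block starts after Tech Warm-up ends, so nothing later overlaps Tech Warm-up either.
Sectional Mixing starts exactly when Vocals Block ends (back-to-back, no overlap), so nothing later overlaps Vocals Block either.
Rhythm Session starts after Sectional Mixing ends, so nothing later overlaps Sectional Mixing either.
Full Run-through starts after Rhythm Session ends.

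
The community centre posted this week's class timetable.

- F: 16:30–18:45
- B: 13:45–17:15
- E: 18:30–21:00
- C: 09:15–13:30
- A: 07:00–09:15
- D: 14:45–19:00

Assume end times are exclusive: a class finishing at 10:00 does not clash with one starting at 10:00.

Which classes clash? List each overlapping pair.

Two intervals overlap when each starts before the other ends.
Sorted by start: A, C, B, D, F, E.
C starts exactly when A ends (back-to-back, no overlap), so A has no further overlaps.
B starts after C ends, so C has no further overlaps.
D starts before B ends → B and D overlap.
F starts before B ends → B and F overlap.
E starts after B ends.
F starts before D ends → D and F overlap.
E starts before D ends → D and E overlap.
E starts before F ends → F and E overlap.

B & D, B & F, D & E, D & F, E & F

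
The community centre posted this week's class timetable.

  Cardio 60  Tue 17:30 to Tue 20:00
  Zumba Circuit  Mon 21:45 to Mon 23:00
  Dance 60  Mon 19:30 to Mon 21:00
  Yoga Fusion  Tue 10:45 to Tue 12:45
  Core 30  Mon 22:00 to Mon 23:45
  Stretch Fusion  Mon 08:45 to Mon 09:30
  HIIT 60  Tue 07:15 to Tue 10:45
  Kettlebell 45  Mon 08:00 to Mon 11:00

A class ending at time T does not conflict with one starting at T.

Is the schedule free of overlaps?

No

Check each pair: they overlap iff neither finishes before the other starts.
Sorted by start: Kettlebell 45, Stretch Fusion, Dance 60, Zumba Circuit, Core 30, HIIT 60, Yoga Fusion, Cardio 60.
Stretch Fusion starts before Kettlebell 45 ends → Kettlebell 45 and Stretch Fusion overlap.
That's a conflict, so the schedule is not conflict-free.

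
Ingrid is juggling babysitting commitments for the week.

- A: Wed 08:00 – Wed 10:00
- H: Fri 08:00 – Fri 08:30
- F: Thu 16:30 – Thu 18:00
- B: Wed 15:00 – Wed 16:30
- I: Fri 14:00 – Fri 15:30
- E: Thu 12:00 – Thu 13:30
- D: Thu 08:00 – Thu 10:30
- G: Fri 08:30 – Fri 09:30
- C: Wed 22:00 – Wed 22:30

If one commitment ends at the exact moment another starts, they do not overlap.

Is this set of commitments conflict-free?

Two intervals overlap when each starts before the other ends.
Sorted by start: A, B, C, D, E, F, H, G, I.
B starts after A ends, so A has no further overlaps.
C starts after B ends, so B has no further overlaps.
D starts after C ends, so C has no further overlaps.
E starts after D ends, so D has no further overlaps.
F starts after E ends, so E has no further overlaps.
H starts after F ends, so F has no further overlaps.
G starts exactly when H ends (back-to-back, no overlap), so H has no further overlaps.
I starts after G ends.
Every pair is clear; the schedule has no overlaps.

Yes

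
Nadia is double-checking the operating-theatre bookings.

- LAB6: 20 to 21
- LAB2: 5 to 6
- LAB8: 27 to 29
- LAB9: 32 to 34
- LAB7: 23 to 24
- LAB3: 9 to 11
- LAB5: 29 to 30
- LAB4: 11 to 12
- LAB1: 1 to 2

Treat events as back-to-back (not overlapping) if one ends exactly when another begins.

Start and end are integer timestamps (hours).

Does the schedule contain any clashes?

No

Sorted by start: LAB1, LAB2, LAB3, LAB4, LAB6, LAB7, LAB8, LAB5, LAB9.
LAB2 starts after LAB1 ends; LAB1 is clear from here.
LAB3 starts after LAB2 ends; LAB2 is clear from here.
LAB4 starts exactly when LAB3 ends (back-to-back, no overlap); LAB3 is clear from here.
LAB6 starts after LAB4 ends; LAB4 is clear from here.
LAB7 starts after LAB6 ends; LAB6 is clear from here.
LAB8 starts after LAB7 ends; LAB7 is clear from here.
LAB5 starts exactly when LAB8 ends (back-to-back, no overlap); LAB8 is clear from here.
LAB9 starts after LAB5 ends.
Every pair is clear; the schedule has no overlaps.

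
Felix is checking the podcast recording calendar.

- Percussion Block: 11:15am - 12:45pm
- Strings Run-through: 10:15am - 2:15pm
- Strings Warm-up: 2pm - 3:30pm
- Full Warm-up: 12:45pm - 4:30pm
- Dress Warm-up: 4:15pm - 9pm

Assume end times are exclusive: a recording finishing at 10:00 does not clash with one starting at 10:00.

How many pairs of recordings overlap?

Sorted by start: Strings Run-through, Percussion Block, Full Warm-up, Strings Warm-up, Dress Warm-up.
Percussion Block starts before Strings Run-through ends → Strings Run-through and Percussion Block overlap.
Full Warm-up starts before Strings Run-through ends → Strings Run-through and Full Warm-up overlap.
Strings Warm-up starts before Strings Run-through ends → Strings Run-through and Strings Warm-up overlap.
Dress Warm-up starts after Strings Run-through ends.
Full Warm-up starts exactly when Percussion Block ends (back-to-back, no overlap), so nothing later overlaps Percussion Block either.
Strings Warm-up starts before Full Warm-up ends → Full Warm-up and Strings Warm-up overlap.
Dress Warm-up starts before Full Warm-up ends → Full Warm-up and Dress Warm-up overlap.
Dress Warm-up starts after Strings Warm-up ends.
Overlapping pairs: Dress Warm-up & Full Warm-up, Full Warm-up & Strings Run-through, Full Warm-up & Strings Warm-up, Percussion Block & Strings Run-through, Strings Run-through & Strings Warm-up — 5 in total.

5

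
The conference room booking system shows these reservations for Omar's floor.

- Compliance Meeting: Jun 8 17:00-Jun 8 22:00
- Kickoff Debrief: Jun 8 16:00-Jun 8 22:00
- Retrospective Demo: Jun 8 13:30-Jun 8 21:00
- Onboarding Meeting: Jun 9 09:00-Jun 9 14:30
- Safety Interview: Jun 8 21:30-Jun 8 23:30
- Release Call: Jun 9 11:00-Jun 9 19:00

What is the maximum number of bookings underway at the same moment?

Sweep the timeline, counting +1 at each start and −1 at each end (ends before starts at a tie):
Jun 8 13:30 start Retrospective Demo → 1
Jun 8 16:00 start Kickoff Debrief → 2
Jun 8 17:00 start Compliance Meeting → 3
Jun 8 21:00 end Retrospective Demo → 2
Jun 8 21:30 start Safety Interview → 3
Jun 8 22:00 end Compliance Meeting → 2
Jun 8 22:00 end Kickoff Debrief → 1
Jun 8 23:30 end Safety Interview → 0
Jun 9 09:00 start Onboarding Meeting → 1
Jun 9 11:00 start Release Call → 2
Jun 9 14:30 end Onboarding Meeting → 1
Jun 9 19:00 end Release Call → 0
Peak is 3, at Jun 8 17:00 (Compliance Meeting, Kickoff Debrief, Retrospective Demo).

3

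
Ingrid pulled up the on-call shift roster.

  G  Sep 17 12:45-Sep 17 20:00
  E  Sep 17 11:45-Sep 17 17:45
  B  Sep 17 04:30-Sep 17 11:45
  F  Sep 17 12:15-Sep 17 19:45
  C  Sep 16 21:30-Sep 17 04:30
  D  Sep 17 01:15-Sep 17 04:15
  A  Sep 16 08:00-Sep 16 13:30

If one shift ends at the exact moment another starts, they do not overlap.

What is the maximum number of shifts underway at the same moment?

3

Sweep the timeline, counting +1 at each start and −1 at each end (ends before starts at a tie):
Sep 16 08:00 start A → 1
Sep 16 13:30 end A → 0
Sep 16 21:30 start C → 1
Sep 17 01:15 start D → 2
Sep 17 04:15 end D → 1
Sep 17 04:30 end C → 0
Sep 17 04:30 start B → 1
Sep 17 11:45 end B → 0
Sep 17 11:45 start E → 1
Sep 17 12:15 start F → 2
Sep 17 12:45 start G → 3
Sep 17 17:45 end E → 2
Sep 17 19:45 end F → 1
Sep 17 20:00 end G → 0
Peak is 3, at Sep 17 12:45 (E, F, G).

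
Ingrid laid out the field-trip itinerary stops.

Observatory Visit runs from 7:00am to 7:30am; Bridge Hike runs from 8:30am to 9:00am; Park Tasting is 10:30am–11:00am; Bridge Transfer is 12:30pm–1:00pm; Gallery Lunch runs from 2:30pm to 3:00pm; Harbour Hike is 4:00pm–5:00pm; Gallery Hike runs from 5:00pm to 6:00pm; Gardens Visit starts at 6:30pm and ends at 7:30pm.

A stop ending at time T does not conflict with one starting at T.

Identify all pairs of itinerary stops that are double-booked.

no overlapping pairs

Sorted by start: Observatory Visit, Bridge Hike, Park Tasting, Bridge Transfer, Gallery Lunch, Harbour Hike, Gallery Hike, Gardens Visit.
Bridge Hike starts after Observatory Visit ends, so Observatory Visit has no further overlaps.
Park Tasting starts after Bridge Hike ends, so Bridge Hike has no further overlaps.
Bridge Transfer starts after Park Tasting ends, so Park Tasting has no further overlaps.
Gallery Lunch starts after Bridge Transfer ends, so Bridge Transfer has no further overlaps.
Harbour Hike starts after Gallery Lunch ends, so Gallery Lunch has no further overlaps.
Gallery Hike starts exactly when Harbour Hike ends (back-to-back, no overlap), so Harbour Hike has no further overlaps.
Gardens Visit starts after Gallery Hike ends.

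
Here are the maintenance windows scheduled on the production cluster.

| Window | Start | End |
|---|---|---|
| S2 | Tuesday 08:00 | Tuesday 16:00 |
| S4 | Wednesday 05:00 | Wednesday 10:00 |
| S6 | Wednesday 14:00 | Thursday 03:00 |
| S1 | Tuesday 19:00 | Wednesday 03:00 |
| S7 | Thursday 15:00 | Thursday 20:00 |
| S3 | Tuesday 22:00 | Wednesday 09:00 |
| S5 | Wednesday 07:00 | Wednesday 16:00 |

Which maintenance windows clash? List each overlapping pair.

Sorted by start: S2, S1, S3, S4, S5, S6, S7.
S1 starts after S2 ends, so S2 has no further overlaps.
S3 starts before S1 ends → S1 and S3 overlap.
S4 starts after S1 ends, so S1 has no further overlaps.
S4 starts before S3 ends → S3 and S4 overlap.
S5 starts before S3 ends → S3 and S5 overlap.
S6 starts after S3 ends, so S3 has no further overlaps.
S5 starts before S4 ends → S4 and S5 overlap.
S6 starts after S4 ends, so S4 has no further overlaps.
S6 starts before S5 ends → S5 and S6 overlap.
S7 starts after S5 ends.
S7 starts after S6 ends.

S1 & S3, S3 & S4, S3 & S5, S4 & S5, S5 & S6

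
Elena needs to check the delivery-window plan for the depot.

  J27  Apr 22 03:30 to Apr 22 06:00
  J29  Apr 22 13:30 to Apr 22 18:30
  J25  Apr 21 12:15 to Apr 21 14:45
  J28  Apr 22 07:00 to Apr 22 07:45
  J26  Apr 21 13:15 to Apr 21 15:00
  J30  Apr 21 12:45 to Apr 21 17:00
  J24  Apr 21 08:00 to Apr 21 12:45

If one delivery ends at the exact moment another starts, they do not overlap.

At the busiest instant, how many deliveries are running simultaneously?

Sort all start/end points and keep a running count:
Apr 21 08:00 start J24 → 1
Apr 21 12:15 start J25 → 2
Apr 21 12:45 end J24 → 1
Apr 21 12:45 start J30 → 2
Apr 21 13:15 start J26 → 3
Apr 21 14:45 end J25 → 2
Apr 21 15:00 end J26 → 1
Apr 21 17:00 end J30 → 0
Apr 22 03:30 start J27 → 1
Apr 22 06:00 end J27 → 0
Apr 22 07:00 start J28 → 1
Apr 22 07:45 end J28 → 0
Apr 22 13:30 start J29 → 1
Apr 22 18:30 end J29 → 0
Peak is 3, at Apr 21 13:15 (J25, J26, J30).

3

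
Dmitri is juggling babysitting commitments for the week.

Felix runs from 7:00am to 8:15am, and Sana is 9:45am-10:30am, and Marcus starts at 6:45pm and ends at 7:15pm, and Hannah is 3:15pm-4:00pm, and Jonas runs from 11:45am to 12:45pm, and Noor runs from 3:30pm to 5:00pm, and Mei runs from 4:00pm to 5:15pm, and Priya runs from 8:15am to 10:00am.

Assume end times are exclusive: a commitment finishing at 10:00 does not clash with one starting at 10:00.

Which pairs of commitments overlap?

Two intervals overlap when each starts before the other ends.
Sorted by start: Felix, Priya, Sana, Jonas, Hannah, Noor, Mei, Marcus.
Priya starts exactly when Felix ends (back-to-back, no overlap), so Felix has no further overlaps.
Sana starts before Priya ends → Priya and Sana overlap.
Jonas starts after Priya ends, so Priya has no further overlaps.
Jonas starts after Sana ends, so Sana has no further overlaps.
Hannah starts after Jonas ends, so Jonas has no further overlaps.
Noor starts before Hannah ends → Hannah and Noor overlap.
Mei starts exactly when Hannah ends (back-to-back, no overlap), so Hannah has no further overlaps.
Mei starts before Noor ends → Noor and Mei overlap.
Marcus starts after Noor ends.
Marcus starts after Mei ends.

Hannah & Noor, Mei & Noor, Priya & Sana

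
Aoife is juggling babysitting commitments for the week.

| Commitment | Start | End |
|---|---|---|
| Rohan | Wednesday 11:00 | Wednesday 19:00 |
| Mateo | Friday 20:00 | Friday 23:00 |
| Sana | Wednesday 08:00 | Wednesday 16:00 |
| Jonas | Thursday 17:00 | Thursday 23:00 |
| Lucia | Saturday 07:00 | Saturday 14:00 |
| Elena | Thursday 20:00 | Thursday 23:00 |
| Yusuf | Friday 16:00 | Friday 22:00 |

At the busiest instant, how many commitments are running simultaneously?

Walk through starts and ends in time order (an end at T is processed before a start at T):
Wednesday 08:00 start Sana → 1
Wednesday 11:00 start Rohan → 2
Wednesday 16:00 end Sana → 1
Wednesday 19:00 end Rohan → 0
Thursday 17:00 start Jonas → 1
Thursday 20:00 start Elena → 2
Thursday 23:00 end Elena → 1
Thursday 23:00 end Jonas → 0
Friday 16:00 start Yusuf → 1
Friday 20:00 start Mateo → 2
Friday 22:00 end Yusuf → 1
Friday 23:00 end Mateo → 0
Saturday 07:00 start Lucia → 1
Saturday 14:00 end Lucia → 0
Peak is 2, at Wednesday 11:00 (Rohan, Sana).

2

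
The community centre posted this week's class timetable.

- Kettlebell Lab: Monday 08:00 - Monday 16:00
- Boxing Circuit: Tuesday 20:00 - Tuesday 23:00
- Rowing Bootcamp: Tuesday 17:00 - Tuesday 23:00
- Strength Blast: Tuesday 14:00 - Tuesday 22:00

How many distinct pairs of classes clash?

Sorted by start: Kettlebell Lab, Strength Blast, Rowing Bootcamp, Boxing Circuit.
Strength Blast starts after Kettlebell Lab ends, so Kettlebell Lab has no further overlaps.
Rowing Bootcamp starts before Strength Blast ends → Strength Blast and Rowing Bootcamp overlap.
Boxing Circuit starts before Strength Blast ends → Strength Blast and Boxing Circuit overlap.
Boxing Circuit starts before Rowing Bootcamp ends → Rowing Bootcamp and Boxing Circuit overlap.
Overlapping pairs: Boxing Circuit & Rowing Bootcamp, Boxing Circuit & Strength Blast, Rowing Bootcamp & Strength Blast — 3 in total.

3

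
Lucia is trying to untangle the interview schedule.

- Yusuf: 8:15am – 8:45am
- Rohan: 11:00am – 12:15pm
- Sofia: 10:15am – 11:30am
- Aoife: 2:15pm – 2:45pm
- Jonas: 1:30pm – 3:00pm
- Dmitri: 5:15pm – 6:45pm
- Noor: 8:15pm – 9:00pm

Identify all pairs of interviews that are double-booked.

Sorted by start: Yusuf, Sofia, Rohan, Jonas, Aoife, Dmitri, Noor.
Sofia starts after Yusuf ends — done with Yusuf.
Rohan starts before Sofia ends → Sofia and Rohan overlap.
Jonas starts after Sofia ends — done with Sofia.
Jonas starts after Rohan ends — done with Rohan.
Aoife starts before Jonas ends → Jonas and Aoife overlap.
Dmitri starts after Jonas ends — done with Jonas.
Dmitri starts after Aoife ends — done with Aoife.
Noor starts after Dmitri ends.

Aoife & Jonas, Rohan & Sofia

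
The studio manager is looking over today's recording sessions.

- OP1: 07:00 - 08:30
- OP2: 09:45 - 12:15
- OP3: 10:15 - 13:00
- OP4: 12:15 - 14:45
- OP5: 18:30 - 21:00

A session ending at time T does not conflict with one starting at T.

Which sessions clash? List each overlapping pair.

OP2 & OP3, OP3 & OP4

Sorted by start: OP1, OP2, OP3, OP4, OP5.
OP2 starts after OP1 ends, so OP1 has no further overlaps.
OP3 starts before OP2 ends → OP2 and OP3 overlap.
OP4 starts exactly when OP2 ends (back-to-back, no overlap), so OP2 has no further overlaps.
OP4 starts before OP3 ends → OP3 and OP4 overlap.
OP5 starts after OP3 ends.
OP5 starts after OP4 ends.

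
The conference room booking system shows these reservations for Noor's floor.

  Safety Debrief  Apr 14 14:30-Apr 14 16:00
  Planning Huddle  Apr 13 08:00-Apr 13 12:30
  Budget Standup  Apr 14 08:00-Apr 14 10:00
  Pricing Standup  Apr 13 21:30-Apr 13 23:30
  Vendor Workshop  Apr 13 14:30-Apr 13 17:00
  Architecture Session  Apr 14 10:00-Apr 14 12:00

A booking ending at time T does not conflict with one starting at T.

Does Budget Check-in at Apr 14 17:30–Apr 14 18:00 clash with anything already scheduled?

Planning Huddle: ends Apr 13 12:30 at or before Budget Check-in starts Apr 14 17:30 → clear.
Vendor Workshop: ends Apr 13 17:00 at or before Budget Check-in starts Apr 14 17:30 → clear.
Pricing Standup: ends Apr 13 23:30 at or before Budget Check-in starts Apr 14 17:30 → clear.
Budget Standup: ends Apr 14 10:00 at or before Budget Check-in starts Apr 14 17:30 → clear.
Architecture Session: ends Apr 14 12:00 at or before Budget Check-in starts Apr 14 17:30 → clear.
Safety Debrief: ends Apr 14 16:00 at or before Budget Check-in starts Apr 14 17:30 → clear.

No — it doesn't clash with anything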